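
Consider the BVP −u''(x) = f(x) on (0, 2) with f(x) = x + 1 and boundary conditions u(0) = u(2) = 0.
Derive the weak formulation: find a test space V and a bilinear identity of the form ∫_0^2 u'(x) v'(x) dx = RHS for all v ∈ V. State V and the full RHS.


V = H^1_0(0, 2) (so v(0) = v(2) = 0); weak form: ∫_0^2 u'v' dx = ∫_0^2 (x + 1) v dx for all v ∈ V.

Multiply both sides by a test function v and integrate from 0 to 2:
  ∫_0^2 −u''(x) v(x) dx = ∫_0^2 f(x) v(x) dx.
Integrate the LHS by parts once:
  ∫_0^2 −u'' v dx = −[u'(x) v(x)]_0^2 + ∫_0^2 u'(x) v'(x) dx.
Thus ∫_0^2 u'(x) v'(x) dx = ∫_0^2 f(x) v(x) dx + [u'(x) v(x)]_0^2.
Choose V so that boundary terms are either known or forced to vanish.
u is Dirichlet: u(0) = u(2) = 0. Let V = H^1_0(0, 2); then v(0) = v(2) = 0, and [u' v]_0^2 = 0.
Weak formulation: find u (satisfying any essential BC) such that ∫_0^2 u'(x) v'(x) dx = ∫_0^2 f v dx for all v ∈ V.
Substituting f(x) = x + 1, the right-hand side is ∫_0^2 (x + 1) v dx.


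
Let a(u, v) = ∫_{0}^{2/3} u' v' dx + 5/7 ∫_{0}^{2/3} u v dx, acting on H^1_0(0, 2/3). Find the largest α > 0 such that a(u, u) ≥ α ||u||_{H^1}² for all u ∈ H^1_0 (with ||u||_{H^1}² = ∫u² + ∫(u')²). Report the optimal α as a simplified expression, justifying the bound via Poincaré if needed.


α = (20 + 63*π^2)/(7*(4 + 9*π^2))

Coercivity of a(·,·) on H^1_0(0, 2/3) means a(u, u) ≥ α ||u||_{H^1}² for every u ∈ H^1_0.
The interval has length L = 2/3, and Poincaré/coercivity depend only on L. Here a(u, u) = ∫(u')² + (5/7)·∫u².
Here 0 < c = 5/7 < 1. The condition a(u,u) ≥ α||u||_{H^1}² reads (1−α)∫(u')² ≥ (α−c)∫u². Any admissible α is ≤ 1 (rapidly oscillating u have ∫u²/∫(u')² → 0), and α = 1 would force 0 ≥ (1−c)∫u², impossible since c < 1; so 1−α > 0. By the sharp Poincaré inequality on H^1_0 of an interval of length L, ∫(u')² ≥ (π/L)²∫u² with equality for the first sine mode sin(π(x−x₀)/L) (x₀ the left endpoint), so the inequality holds for all u iff (1−α)(π/L)² ≥ α − c, i.e. α ≤ ((π/L)² + c)/((π/L)² + 1) = (1 + c(L/π)²)/(1 + (L/π)²). With (π/L)² = 9*π^2/4 and c = 5/7, the largest admissible constant is α = ((π/L)² + c)/((π/L)² + 1).
Simplifying, α = (20 + 63*π^2)/(7*(4 + 9*π^2)).


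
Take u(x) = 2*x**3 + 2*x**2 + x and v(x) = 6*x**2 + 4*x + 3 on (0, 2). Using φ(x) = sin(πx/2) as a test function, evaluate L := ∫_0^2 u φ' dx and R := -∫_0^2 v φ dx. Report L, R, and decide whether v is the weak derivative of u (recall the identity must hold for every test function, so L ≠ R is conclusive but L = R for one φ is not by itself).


LHS = -68/π + 192/π^3, RHS = -76/π + 192/π^3. No, v is not the weak derivative of u.

u(x) = 2*x**3 + 2*x**2 + x, classical derivative u'(x) = 6*x**2 + 4*x + 1.
φ(x) = sin(πx/2), so φ'(x) = π*cos(π*x/2)/2.
Note φ(0) = φ(2) = 0, so the boundary term u·φ vanishes.
LHS = ∫_0^2 u(x) φ'(x) dx = ∫_0^2 (π*x^3*cos(π*x/2) + π*x^2*cos(π*x/2) + π*x*cos(π*x/2)/2) dx. Term by term:
  ∫_0^2 π*x^2*cos(π*x/2) dx = -16/π;  ∫_0^2 π*x^3*cos(π*x/2) dx = -48/π + 192/π^3;  ∫_0^2 π*x*cos(π*x/2)/2 dx = -4/π.
Sum: -16/π + -48/π + 192/π^3 − 4/π = -68/π + 192/π^3.
So LHS = -68/π + 192/π^3.
∫_0^2 v(x) φ(x) dx = ∫_0^2 (6*x^2*sin(π*x/2) + 4*x*sin(π*x/2) + 3*sin(π*x/2)) dx. Term by term:
  ∫_0^2 3*sin(π*x/2) dx = 12/π;  ∫_0^2 4*x*sin(π*x/2) dx = 16/π;  ∫_0^2 6*x^2*sin(π*x/2) dx = -192/π^3 + 48/π.
Sum: 12/π + 16/π + -192/π^3 + 48/π = -192/π^3 + 76/π.
So RHS = -∫_0^2 v(x) φ(x) dx = -76/π + 192/π^3.
LHS − RHS = 8/π ≠ 0, so the identity fails.
(For a valid weak derivative the identity must hold for EVERY test function, in particular this one. The failure shows v is NOT the weak derivative of u.)
Correct weak derivative would be u'(x) = 6*x**2 + 4*x + 1.


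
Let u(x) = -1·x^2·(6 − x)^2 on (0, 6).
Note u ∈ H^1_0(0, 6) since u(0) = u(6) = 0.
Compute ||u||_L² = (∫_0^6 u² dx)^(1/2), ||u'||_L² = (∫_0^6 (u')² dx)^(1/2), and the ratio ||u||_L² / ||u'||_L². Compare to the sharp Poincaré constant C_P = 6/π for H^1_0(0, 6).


||u||_L² / ||u'||_L² = sqrt(3) < C_P = 6/π.

u(x) = -1·x^2·(6 − x)^2, so u'(x) = 4*x*(-x^2 + 9*x - 18).
u(x) = -1·x^2·(6 − x)^2 vanishes at x = 0 and x = 6, so u ∈ H^1_0(0, 6). Differentiate via the product rule and integrate the resulting polynomials term by term.
  ∫_0^6 u² dx = ∫_0^6 (x^8 - 24*x^7 + 216*x^6 - 864*x^5 + 1296*x^4) dx. Term by term:
    ∫_0^6 x^8 dx = 1119744;  ∫_0^6 -24*x^7 dx = -5038848;  ∫_0^6 216*x^6 dx = 60466176/7;
    ∫_0^6 -864*x^5 dx = -6718464;  ∫_0^6 1296*x^4 dx = 10077696/5.
  Sum: 1119744 − 5038848 + 60466176/7 − 6718464 + 10077696/5 = 559872/35.
  ∫_0^6 (u')² dx = ∫_0^6 (16*x^6 - 288*x^5 + 1872*x^4 - 5184*x^3 + 5184*x^2) dx. Term by term:
    ∫_0^6 16*x^6 dx = 4478976/7;  ∫_0^6 -288*x^5 dx = -2239488;  ∫_0^6 1872*x^4 dx = 14556672/5;
    ∫_0^6 -5184*x^3 dx = -1679616;  ∫_0^6 5184*x^2 dx = 373248.
  Sum: 4478976/7 − 2239488 + 14556672/5 − 1679616 + 373248 = 186624/35.
∫_0^6 u² dx = 559872/35, so ||u||_L² = 432*sqrt(105)/35.
∫_0^6 (u')² dx = 186624/35, so ||u'||_L² = 432*sqrt(35)/35.
Ratio ||u||_L² / ||u'||_L² = sqrt(3).
Sharp Poincaré constant on H^1_0(0, 6) is C_P = L/π = 6/π, achieved by sin(π/6·x).
A polynomial bump cannot attain the sharp Poincaré constant (only the first sine eigenfunction does), so the ratio is strictly less than C_P, consistent with ||u||_L² ≤ C_P ||u'||_L².


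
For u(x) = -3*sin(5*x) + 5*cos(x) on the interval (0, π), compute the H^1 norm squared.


||u||_{H^1(0,π)}^2 = 142*π

u'(x) = -5*sin(x) - 15*cos(5*x).
Expand u² and (u')² and integrate term by term on (0, π), using: for integers n ≥ 1, ∫_0^π sin²(nx) dx = ∫_0^π cos²(nx) dx = π/2; for n ≠ n', ∫_0^π sin(nx)sin(n'x) dx = ∫_0^π cos(nx)cos(n'x) dx = 0; and by product-to-sum, ∫_0^π sin(nx)cos(n'x) dx = ½∫_0^π [sin((n+n')x) + sin((n−n')x)] dx, which is 0 when n+n' is even and 2n/(n²−n'²) when n+n' is odd (it need not vanish on (0, π)).
  u² squared terms: (-3)²·∫sin(5x)² dx = 9·π/2 = 9*π/2;  (5)²·∫cos(x)² dx = 25·π/2 = 25*π/2.
  u² cross terms: 2·(-3)·(5)·∫sin(5x)·cos(x) dx = -30·(0) = 0.
  So ∫_0^π u² dx = 9*π/2 + 25*π/2 + 0 = 17*π.
  (u')² squared terms: (-15)²·∫cos(5x)² dx = 225·π/2 = 225*π/2;  (-5)²·∫sin(x)² dx = 25·π/2 = 25*π/2.
  (u')² cross terms: 2·(-15)·(-5)·∫cos(5x)·sin(x) dx = 150·(0) = 0.
  So ∫_0^π (u')² dx = 225*π/2 + 25*π/2 + 0 = 125*π.
||u||_{H^1}^2 = (17*π) + (125*π) = 142*π.


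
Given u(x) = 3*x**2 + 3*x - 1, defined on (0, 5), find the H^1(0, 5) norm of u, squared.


||u||_{H^1}^2 = 20975/2

The H^1 norm (squared) on an interval (0, L) is
  ||u||_{H^1}^2 = ∫_0^L u(x)^2 dx + ∫_0^L u'(x)^2 dx.
Compute u'(x) = 6*x + 3.
Then u(x)^2 = 9*x**4 + 18*x**3 + 3*x**2 - 6*x + 1 and u'(x)^2 = 36*x**2 + 36*x + 9.
Integrate each monomial from 0 to 5 using ∫_0^5 c·x^n dx = c·5^(n+1)/(n+1):
  ∫_0^5 u(x)^2 dx = ∫_0^5 (9*x^4 + 18*x^3 + 3*x^2 - 6*x + 1) dx. Term by term:
    ∫_0^5 9*x^4 dx = 5625;  ∫_0^5 18*x^3 dx = 5625/2;  ∫_0^5 3*x^2 dx = 125;
    ∫_0^5 -6*x dx = -75;  ∫_0^5 1 dx = 5.
  Sum: 5625 + 5625/2 + 125 − 75 + 5 = 16985/2.
  ∫_0^5 u'(x)^2 dx = ∫_0^5 (36*x^2 + 36*x + 9) dx. Term by term:
    ∫_0^5 36*x^2 dx = 1500;  ∫_0^5 36*x dx = 450;  ∫_0^5 9 dx = 45.
  Sum: 1500 + 450 + 45 = 1995.
Adding: ||u||_{H^1}^2 = 16985/2 + 1995 = 20975/2.


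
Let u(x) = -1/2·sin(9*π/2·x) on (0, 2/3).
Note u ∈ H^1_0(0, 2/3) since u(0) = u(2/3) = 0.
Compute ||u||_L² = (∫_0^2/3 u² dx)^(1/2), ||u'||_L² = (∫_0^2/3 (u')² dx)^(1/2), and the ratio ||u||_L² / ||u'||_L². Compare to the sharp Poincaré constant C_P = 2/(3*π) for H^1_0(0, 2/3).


||u||_L² / ||u'||_L² = 2/(9*π) < C_P = 2/(3*π).

u(x) = -1/2·sin(9*π/2·x), so u'(x) = -9*π*cos(9*π*x/2)/4.
Writing u(x) = A·sin(kπx/L) with A = -1/2 and k = 3, use ∫_0^L sin²(kπx/L) dx = L/2 and ∫_0^L cos²(kπx/L) dx = L/2.
u² = 1/4·sin²(9*π/2·x) and (u')² = 81*π^2/16·cos²(9*π/2·x), and each of sin², cos² integrates to L/2 = 1/3 over (0, 2/3).
∫_0^2/3 u² dx = 1/12, so ||u||_L² = sqrt(3)/6.
∫_0^2/3 (u')² dx = 27*π^2/16, so ||u'||_L² = 3*sqrt(3)*π/4.
Ratio ||u||_L² / ||u'||_L² = 2/(9*π).
Sharp Poincaré constant on H^1_0(0, 2/3) is C_P = L/π = 2/(3*π), achieved by sin(3*π/2·x).
This is the k = 3 harmonic; the ratio L/(kπ) is strictly less than C_P = L/π, consistent with the sharp inequality ||u||_L² ≤ C_P ||u'||_L².


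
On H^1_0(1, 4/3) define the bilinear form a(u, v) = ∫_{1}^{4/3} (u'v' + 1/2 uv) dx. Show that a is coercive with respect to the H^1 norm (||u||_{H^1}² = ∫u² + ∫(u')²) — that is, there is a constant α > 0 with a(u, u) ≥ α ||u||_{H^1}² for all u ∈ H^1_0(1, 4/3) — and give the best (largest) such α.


α = (1 + 18*π^2)/(2*(1 + 9*π^2))

Coercivity of a(·,·) on H^1_0(1, 4/3) means a(u, u) ≥ α ||u||_{H^1}² for every u ∈ H^1_0.
The interval has length L = 1/3, and Poincaré/coercivity depend only on L. Here a(u, u) = ∫(u')² + (1/2)·∫u².
Here 0 < c = 1/2 < 1. The condition a(u,u) ≥ α||u||_{H^1}² reads (1−α)∫(u')² ≥ (α−c)∫u². Any admissible α is ≤ 1 (rapidly oscillating u have ∫u²/∫(u')² → 0), and α = 1 would force 0 ≥ (1−c)∫u², impossible since c < 1; so 1−α > 0. By the sharp Poincaré inequality on H^1_0 of an interval of length L, ∫(u')² ≥ (π/L)²∫u² with equality for the first sine mode sin(π(x−x₀)/L) (x₀ the left endpoint), so the inequality holds for all u iff (1−α)(π/L)² ≥ α − c, i.e. α ≤ ((π/L)² + c)/((π/L)² + 1) = (1 + c(L/π)²)/(1 + (L/π)²). With (π/L)² = 9*π^2 and c = 1/2, the largest admissible constant is α = ((π/L)² + c)/((π/L)² + 1).
Simplifying, α = (1 + 18*π^2)/(2*(1 + 9*π^2)).


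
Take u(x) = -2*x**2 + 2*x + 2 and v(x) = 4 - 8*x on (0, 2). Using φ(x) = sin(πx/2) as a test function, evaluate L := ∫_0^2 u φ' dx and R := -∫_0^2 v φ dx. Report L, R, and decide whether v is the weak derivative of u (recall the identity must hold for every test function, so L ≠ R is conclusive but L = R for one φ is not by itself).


LHS = 8/π, RHS = 16/π. No, v is not the weak derivative of u.

u(x) = -2*x**2 + 2*x + 2, classical derivative u'(x) = 2 - 4*x.
φ(x) = sin(πx/2), so φ'(x) = π*cos(π*x/2)/2.
Note φ(0) = φ(2) = 0, so the boundary term u·φ vanishes.
LHS = ∫_0^2 u(x) φ'(x) dx = ∫_0^2 (-π*x^2*cos(π*x/2) + π*x*cos(π*x/2) + π*cos(π*x/2)) dx. Term by term:
  ∫_0^2 π*cos(π*x/2) dx = 0;  ∫_0^2 π*x*cos(π*x/2) dx = -8/π;  ∫_0^2 -π*x^2*cos(π*x/2) dx = 16/π.
Sum: 0 − 8/π + 16/π = 8/π.
So LHS = 8/π.
∫_0^2 v(x) φ(x) dx = ∫_0^2 (-8*x*sin(π*x/2) + 4*sin(π*x/2)) dx. Term by term:
  ∫_0^2 4*sin(π*x/2) dx = 16/π;  ∫_0^2 -8*x*sin(π*x/2) dx = -32/π.
Sum: 16/π − 32/π = -16/π.
So RHS = -∫_0^2 v(x) φ(x) dx = 16/π.
LHS − RHS = -8/π ≠ 0, so the identity fails.
(For a valid weak derivative the identity must hold for EVERY test function, in particular this one. The failure shows v is NOT the weak derivative of u.)
Correct weak derivative would be u'(x) = 2 - 4*x.


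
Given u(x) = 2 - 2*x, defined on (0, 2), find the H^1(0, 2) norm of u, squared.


||u||_{H^1}^2 = 32/3

The H^1 norm (squared) on an interval (0, L) is
  ||u||_{H^1}^2 = ∫_0^L u(x)^2 dx + ∫_0^L u'(x)^2 dx.
Compute u'(x) = -2.
Then u(x)^2 = 4*x**2 - 8*x + 4 and u'(x)^2 = 4.
Integrate each monomial from 0 to 2 using ∫_0^2 c·x^n dx = c·2^(n+1)/(n+1):
  ∫_0^2 u(x)^2 dx = ∫_0^2 (4*x^2 - 8*x + 4) dx. Term by term:
    ∫_0^2 4*x^2 dx = 32/3;  ∫_0^2 -8*x dx = -16;  ∫_0^2 4 dx = 8.
  Sum: 32/3 − 16 + 8 = 8/3.
  ∫_0^2 u'(x)^2 dx = ∫_0^2 (4) dx. Term by term:
    ∫_0^2 4 dx = 8.
Adding: ||u||_{H^1}^2 = 8/3 + 8 = 32/3.


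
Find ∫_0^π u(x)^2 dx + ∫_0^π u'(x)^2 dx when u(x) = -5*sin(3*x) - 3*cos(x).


||u||_{H^1(0,π)}^2 = 134*π

u'(x) = 3*sin(x) - 15*cos(3*x).
Expand u² and (u')² and integrate term by term on (0, π), using: for integers n ≥ 1, ∫_0^π sin²(nx) dx = ∫_0^π cos²(nx) dx = π/2; for n ≠ n', ∫_0^π sin(nx)sin(n'x) dx = ∫_0^π cos(nx)cos(n'x) dx = 0; and by product-to-sum, ∫_0^π sin(nx)cos(n'x) dx = ½∫_0^π [sin((n+n')x) + sin((n−n')x)] dx, which is 0 when n+n' is even and 2n/(n²−n'²) when n+n' is odd (it need not vanish on (0, π)).
  u² squared terms: (-5)²·∫sin(3x)² dx = 25·π/2 = 25*π/2;  (-3)²·∫cos(x)² dx = 9·π/2 = 9*π/2.
  u² cross terms: 2·(-5)·(-3)·∫sin(3x)·cos(x) dx = 30·(0) = 0.
  So ∫_0^π u² dx = 25*π/2 + 9*π/2 + 0 = 17*π.
  (u')² squared terms: (-15)²·∫cos(3x)² dx = 225·π/2 = 225*π/2;  (3)²·∫sin(x)² dx = 9·π/2 = 9*π/2.
  (u')² cross terms: 2·(-15)·(3)·∫cos(3x)·sin(x) dx = -90·(0) = 0.
  So ∫_0^π (u')² dx = 225*π/2 + 9*π/2 + 0 = 117*π.
||u||_{H^1}^2 = (17*π) + (117*π) = 134*π.


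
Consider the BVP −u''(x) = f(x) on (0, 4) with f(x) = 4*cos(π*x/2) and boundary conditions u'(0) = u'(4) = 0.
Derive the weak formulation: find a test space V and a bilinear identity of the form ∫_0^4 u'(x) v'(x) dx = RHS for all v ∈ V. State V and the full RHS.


V = H^1(0, 4) (no boundary constraint on v; u is determined up to an additive constant); weak form: ∫_0^4 u'v' dx = ∫_0^4 (4*cos(π*x/2)) v dx for all v ∈ V.

Multiply both sides by a test function v and integrate from 0 to 4:
  ∫_0^4 −u''(x) v(x) dx = ∫_0^4 f(x) v(x) dx.
Integrate the LHS by parts once:
  ∫_0^4 −u'' v dx = −[u'(x) v(x)]_0^4 + ∫_0^4 u'(x) v'(x) dx.
Thus ∫_0^4 u'(x) v'(x) dx = ∫_0^4 f(x) v(x) dx + [u'(x) v(x)]_0^4.
Choose V so that boundary terms are either known or forced to vanish.
u has homogeneous Neumann: u'(0) = u'(4) = 0. So [u' v]_0^4 = 0·v(4) − 0·v(0) = 0 for any v; take V = H^1(0, 4).
Weak formulation: find u (satisfying any essential BC) such that ∫_0^4 u'(x) v'(x) dx = ∫_0^4 f v dx for all v ∈ V (homogeneous Neumann, so boundary terms vanish).
Substituting f(x) = 4*cos(π*x/2), the right-hand side is ∫_0^4 (4*cos(π*x/2)) v dx.
Compatibility check (pure Neumann): taking v ≡ 1 ∈ V gives 0 = ∫_0^4 f dx + (0) − (0), i.e. ∫_0^4 f dx must equal u'(0) − u'(4) = 0. Indeed ∫_0^4 (4*cos(π*x/2)) dx = 0, so the data are compatible. The solution is then unique only up to an additive constant (fix it e.g. by requiring ∫_0^4 u dx = 0).


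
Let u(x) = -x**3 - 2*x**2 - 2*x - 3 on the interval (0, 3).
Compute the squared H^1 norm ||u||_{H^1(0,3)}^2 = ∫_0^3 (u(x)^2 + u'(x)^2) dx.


||u||_{H^1}^2 = 206859/70

The H^1 norm (squared) on an interval (0, L) is
  ||u||_{H^1}^2 = ∫_0^L u(x)^2 dx + ∫_0^L u'(x)^2 dx.
Compute u'(x) = -3*x**2 - 4*x - 2.
Then u(x)^2 = x**6 + 4*x**5 + 8*x**4 + 14*x**3 + 16*x**2 + 12*x + 9 and u'(x)^2 = 9*x**4 + 24*x**3 + 28*x**2 + 16*x + 4.
Integrate each monomial from 0 to 3 using ∫_0^3 c·x^n dx = c·3^(n+1)/(n+1):
  ∫_0^3 u(x)^2 dx = ∫_0^3 (x^6 + 4*x^5 + 8*x^4 + 14*x^3 + 16*x^2 + 12*x + 9) dx. Term by term:
    ∫_0^3 x^6 dx = 2187/7;  ∫_0^3 4*x^5 dx = 486;  ∫_0^3 8*x^4 dx = 1944/5;
    ∫_0^3 14*x^3 dx = 567/2;  ∫_0^3 16*x^2 dx = 144;  ∫_0^3 12*x dx = 54;
    ∫_0^3 9 dx = 27.
  Sum: 2187/7 + 486 + 1944/5 + 567/2 + 144 + 54 + 27 = 118701/70.
  ∫_0^3 u'(x)^2 dx = ∫_0^3 (9*x^4 + 24*x^3 + 28*x^2 + 16*x + 4) dx. Term by term:
    ∫_0^3 9*x^4 dx = 2187/5;  ∫_0^3 24*x^3 dx = 486;  ∫_0^3 28*x^2 dx = 252;
    ∫_0^3 16*x dx = 72;  ∫_0^3 4 dx = 12.
  Sum: 2187/5 + 486 + 252 + 72 + 12 = 6297/5.
Adding: ||u||_{H^1}^2 = 118701/70 + 6297/5 = 206859/70.


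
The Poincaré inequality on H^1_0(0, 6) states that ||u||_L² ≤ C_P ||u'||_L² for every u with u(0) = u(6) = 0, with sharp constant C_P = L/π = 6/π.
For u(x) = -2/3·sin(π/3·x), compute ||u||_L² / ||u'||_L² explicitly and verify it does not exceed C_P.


||u||_L² / ||u'||_L² = 3/π < C_P = 6/π.

u(x) = -2/3·sin(π/3·x), so u'(x) = -2*π*cos(π*x/3)/9.
Writing u(x) = A·sin(kπx/L) with A = -2/3 and k = 2, use ∫_0^L sin²(kπx/L) dx = L/2 and ∫_0^L cos²(kπx/L) dx = L/2.
u² = 4/9·sin²(π/3·x) and (u')² = 4*π^2/81·cos²(π/3·x), and each of sin², cos² integrates to L/2 = 3 over (0, 6).
∫_0^6 u² dx = 4/3, so ||u||_L² = 2*sqrt(3)/3.
∫_0^6 (u')² dx = 4*π^2/27, so ||u'||_L² = 2*sqrt(3)*π/9.
Ratio ||u||_L² / ||u'||_L² = 3/π.
Sharp Poincaré constant on H^1_0(0, 6) is C_P = L/π = 6/π, achieved by sin(π/6·x).
This is the k = 2 harmonic; the ratio L/(kπ) is strictly less than C_P = L/π, consistent with the sharp inequality ||u||_L² ≤ C_P ||u'||_L².


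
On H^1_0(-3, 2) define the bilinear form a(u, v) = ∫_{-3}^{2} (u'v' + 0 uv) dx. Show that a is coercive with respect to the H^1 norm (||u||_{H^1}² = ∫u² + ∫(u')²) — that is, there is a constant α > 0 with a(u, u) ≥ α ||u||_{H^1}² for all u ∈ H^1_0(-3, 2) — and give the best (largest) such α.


α = π^2/(π^2 + 25)

Coercivity of a(·,·) on H^1_0(-3, 2) means a(u, u) ≥ α ||u||_{H^1}² for every u ∈ H^1_0.
The interval has length L = 5, and Poincaré/coercivity depend only on L. Here a(u, u) = ∫(u')² + (0)·∫u².
Here c = 0, so a(u,u) = ∫(u')² alone. The condition a(u,u) ≥ α||u||_{H^1}² reads (1−α)∫(u')² ≥ (α−c)∫u². Any admissible α is ≤ 1 (rapidly oscillating u have ∫u²/∫(u')² → 0), and α = 1 would force 0 ≥ (1−c)∫u², impossible since c < 1; so 1−α > 0. By the sharp Poincaré inequality on H^1_0 of an interval of length L, ∫(u')² ≥ (π/L)²∫u² with equality for the first sine mode sin(π(x−x₀)/L) (x₀ the left endpoint), so the inequality holds for all u iff (1−α)(π/L)² ≥ α − c, i.e. α ≤ ((π/L)² + c)/((π/L)² + 1) = (1 + c(L/π)²)/(1 + (L/π)²). (Direct route, valid since c ≤ 0: Poincaré gives c∫u² ≥ c(L/π)²∫(u')², so a(u,u) ≥ (1 + c(L/π)²)∫(u')², while ||u||_{H^1}² ≤ (1 + (L/π)²)∫(u')²; dividing yields the same α.) With (π/L)² = π^2/25 and c = 0, the largest admissible constant is α = ((π/L)² + c)/((π/L)² + 1).
Simplifying, α = π^2/(π^2 + 25).


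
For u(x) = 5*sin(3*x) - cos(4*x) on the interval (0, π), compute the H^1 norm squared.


||u||_{H^1(0,π)}^2 = 1020/7 + 267*π/2

u'(x) = 4*sin(4*x) + 15*cos(3*x).
Expand u² and (u')² and integrate term by term on (0, π), using: for integers n ≥ 1, ∫_0^π sin²(nx) dx = ∫_0^π cos²(nx) dx = π/2; for n ≠ n', ∫_0^π sin(nx)sin(n'x) dx = ∫_0^π cos(nx)cos(n'x) dx = 0; and by product-to-sum, ∫_0^π sin(nx)cos(n'x) dx = ½∫_0^π [sin((n+n')x) + sin((n−n')x)] dx, which is 0 when n+n' is even and 2n/(n²−n'²) when n+n' is odd (it need not vanish on (0, π)).
  u² squared terms: (-1)²·∫cos(4x)² dx = 1·π/2 = π/2;  (5)²·∫sin(3x)² dx = 25·π/2 = 25*π/2.
  u² cross terms: 2·(-1)·(5)·∫cos(4x)·sin(3x) dx = -10·(-6/7) = 60/7.
  So ∫_0^π u² dx = π/2 + 25*π/2 + 60/7 = 60/7 + 13*π.
  (u')² squared terms: (4)²·∫sin(4x)² dx = 16·π/2 = 8*π;  (15)²·∫cos(3x)² dx = 225·π/2 = 225*π/2.
  (u')² cross terms: 2·(4)·(15)·∫sin(4x)·cos(3x) dx = 120·(8/7) = 960/7.
  So ∫_0^π (u')² dx = 8*π + 225*π/2 + 960/7 = 960/7 + 241*π/2.
||u||_{H^1}^2 = (60/7 + 13*π) + (960/7 + 241*π/2) = 1020/7 + 267*π/2.


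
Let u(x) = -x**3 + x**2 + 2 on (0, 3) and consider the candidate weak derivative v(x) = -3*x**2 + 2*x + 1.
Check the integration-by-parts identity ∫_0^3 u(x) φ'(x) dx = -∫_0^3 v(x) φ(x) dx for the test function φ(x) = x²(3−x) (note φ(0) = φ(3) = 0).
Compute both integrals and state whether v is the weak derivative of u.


LHS = 243/5, RHS = 837/20. No, v is not the weak derivative of u.

u(x) = -x**3 + x**2 + 2, classical derivative u'(x) = -3*x**2 + 2*x.
φ(x) = x²(3−x), so φ'(x) = 3*x*(2 - x).
Note φ(0) = φ(3) = 0, so the boundary term u·φ vanishes.
LHS = ∫_0^3 u(x) φ'(x) dx = ∫_0^3 (3*x^5 - 9*x^4 + 6*x^3 - 6*x^2 + 12*x) dx. Term by term:
  ∫_0^3 3*x^5 dx = 729/2;  ∫_0^3 -9*x^4 dx = -2187/5;  ∫_0^3 6*x^3 dx = 243/2;
  ∫_0^3 -6*x^2 dx = -54;  ∫_0^3 12*x dx = 54.
Sum: 729/2 − 2187/5 + 243/2 − 54 + 54 = 243/5.
So LHS = 243/5.
∫_0^3 v(x) φ(x) dx = ∫_0^3 (3*x^5 - 11*x^4 + 5*x^3 + 3*x^2) dx. Term by term:
  ∫_0^3 3*x^5 dx = 729/2;  ∫_0^3 -11*x^4 dx = -2673/5;  ∫_0^3 5*x^3 dx = 405/4;
  ∫_0^3 3*x^2 dx = 27.
Sum: 729/2 − 2673/5 + 405/4 + 27 = -837/20.
So RHS = -∫_0^3 v(x) φ(x) dx = 837/20.
LHS − RHS = 27/4 ≠ 0, so the identity fails.
(For a valid weak derivative the identity must hold for EVERY test function, in particular this one. The failure shows v is NOT the weak derivative of u.)
Correct weak derivative would be u'(x) = -3*x**2 + 2*x.


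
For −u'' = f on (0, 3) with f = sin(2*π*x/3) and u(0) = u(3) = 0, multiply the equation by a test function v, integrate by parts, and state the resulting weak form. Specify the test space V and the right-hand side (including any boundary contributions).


V = H^1_0(0, 3) (so v(0) = v(3) = 0); weak form: ∫_0^3 u'v' dx = ∫_0^3 (sin(2*π*x/3)) v dx for all v ∈ V.

Multiply both sides by a test function v and integrate from 0 to 3:
  ∫_0^3 −u''(x) v(x) dx = ∫_0^3 f(x) v(x) dx.
Integrate the LHS by parts once:
  ∫_0^3 −u'' v dx = −[u'(x) v(x)]_0^3 + ∫_0^3 u'(x) v'(x) dx.
Thus ∫_0^3 u'(x) v'(x) dx = ∫_0^3 f(x) v(x) dx + [u'(x) v(x)]_0^3.
Choose V so that boundary terms are either known or forced to vanish.
u is Dirichlet: u(0) = u(3) = 0. Let V = H^1_0(0, 3); then v(0) = v(3) = 0, and [u' v]_0^3 = 0.
Weak formulation: find u (satisfying any essential BC) such that ∫_0^3 u'(x) v'(x) dx = ∫_0^3 f v dx for all v ∈ V.
Substituting f(x) = sin(2*π*x/3), the right-hand side is ∫_0^3 (sin(2*π*x/3)) v dx.


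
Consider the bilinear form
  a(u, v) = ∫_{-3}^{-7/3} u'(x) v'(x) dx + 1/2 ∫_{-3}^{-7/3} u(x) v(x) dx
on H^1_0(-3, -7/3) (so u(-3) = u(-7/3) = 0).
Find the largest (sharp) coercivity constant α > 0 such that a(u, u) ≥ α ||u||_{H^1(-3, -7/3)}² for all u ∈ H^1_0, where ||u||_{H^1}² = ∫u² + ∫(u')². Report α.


α = (2 + 9*π^2)/(4 + 9*π^2)

Coercivity of a(·,·) on H^1_0(-3, -7/3) means a(u, u) ≥ α ||u||_{H^1}² for every u ∈ H^1_0.
The interval has length L = 2/3, and Poincaré/coercivity depend only on L. Here a(u, u) = ∫(u')² + (1/2)·∫u².
Here 0 < c = 1/2 < 1. The condition a(u,u) ≥ α||u||_{H^1}² reads (1−α)∫(u')² ≥ (α−c)∫u². Any admissible α is ≤ 1 (rapidly oscillating u have ∫u²/∫(u')² → 0), and α = 1 would force 0 ≥ (1−c)∫u², impossible since c < 1; so 1−α > 0. By the sharp Poincaré inequality on H^1_0 of an interval of length L, ∫(u')² ≥ (π/L)²∫u² with equality for the first sine mode sin(π(x−x₀)/L) (x₀ the left endpoint), so the inequality holds for all u iff (1−α)(π/L)² ≥ α − c, i.e. α ≤ ((π/L)² + c)/((π/L)² + 1) = (1 + c(L/π)²)/(1 + (L/π)²). With (π/L)² = 9*π^2/4 and c = 1/2, the largest admissible constant is α = ((π/L)² + c)/((π/L)² + 1).
Simplifying, α = (2 + 9*π^2)/(4 + 9*π^2).


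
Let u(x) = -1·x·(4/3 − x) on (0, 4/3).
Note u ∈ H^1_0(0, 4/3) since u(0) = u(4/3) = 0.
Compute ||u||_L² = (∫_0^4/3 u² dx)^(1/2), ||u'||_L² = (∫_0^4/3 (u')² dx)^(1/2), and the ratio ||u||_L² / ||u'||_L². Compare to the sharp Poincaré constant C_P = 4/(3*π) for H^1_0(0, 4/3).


||u||_L² / ||u'||_L² = 2*sqrt(10)/15 < C_P = 4/(3*π).

u(x) = -1·x·(4/3 − x), so u'(x) = 2*x - 4/3.
u(x) = -1·x·(4/3 − x) vanishes at x = 0 and x = 4/3, so u ∈ H^1_0(0, 4/3). Differentiate via the product rule and integrate the resulting polynomials term by term.
  ∫_0^4/3 u² dx = ∫_0^4/3 (x^4 - 8*x^3/3 + 16*x^2/9) dx. Term by term:
    ∫_0^4/3 x^4 dx = 1024/1215;  ∫_0^4/3 -8*x^3/3 dx = -512/243;  ∫_0^4/3 16*x^2/9 dx = 1024/729.
  Sum: 1024/1215 − 512/243 + 1024/729 = 512/3645.
  ∫_0^4/3 (u')² dx = ∫_0^4/3 (4*x^2 - 16*x/3 + 16/9) dx. Term by term:
    ∫_0^4/3 4*x^2 dx = 256/81;  ∫_0^4/3 -16*x/3 dx = -128/27;  ∫_0^4/3 16/9 dx = 64/27.
  Sum: 256/81 − 128/27 + 64/27 = 64/81.
∫_0^4/3 u² dx = 512/3645, so ||u||_L² = 16*sqrt(10)/135.
∫_0^4/3 (u')² dx = 64/81, so ||u'||_L² = 8/9.
Ratio ||u||_L² / ||u'||_L² = 2*sqrt(10)/15.
Sharp Poincaré constant on H^1_0(0, 4/3) is C_P = L/π = 4/(3*π), achieved by sin(3*π/4·x).
A polynomial bump cannot attain the sharp Poincaré constant (only the first sine eigenfunction does), so the ratio is strictly less than C_P, consistent with ||u||_L² ≤ C_P ||u'||_L².


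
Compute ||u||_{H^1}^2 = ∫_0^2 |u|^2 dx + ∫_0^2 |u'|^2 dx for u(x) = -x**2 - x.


||u||_{H^1}^2 = 566/15

The H^1 norm (squared) on an interval (0, L) is
  ||u||_{H^1}^2 = ∫_0^L u(x)^2 dx + ∫_0^L u'(x)^2 dx.
Compute u'(x) = -2*x - 1.
Then u(x)^2 = x**4 + 2*x**3 + x**2 and u'(x)^2 = 4*x**2 + 4*x + 1.
Integrate each monomial from 0 to 2 using ∫_0^2 c·x^n dx = c·2^(n+1)/(n+1):
  ∫_0^2 u(x)^2 dx = ∫_0^2 (x^4 + 2*x^3 + x^2) dx. Term by term:
    ∫_0^2 x^4 dx = 32/5;  ∫_0^2 2*x^3 dx = 8;  ∫_0^2 x^2 dx = 8/3.
  Sum: 32/5 + 8 + 8/3 = 256/15.
  ∫_0^2 u'(x)^2 dx = ∫_0^2 (4*x^2 + 4*x + 1) dx. Term by term:
    ∫_0^2 4*x^2 dx = 32/3;  ∫_0^2 4*x dx = 8;  ∫_0^2 1 dx = 2.
  Sum: 32/3 + 8 + 2 = 62/3.
Adding: ||u||_{H^1}^2 = 256/15 + 62/3 = 566/15.


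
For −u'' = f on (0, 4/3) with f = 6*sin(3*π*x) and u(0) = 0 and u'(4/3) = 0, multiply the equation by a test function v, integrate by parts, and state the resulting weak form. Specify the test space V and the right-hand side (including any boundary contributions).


V = {v ∈ H^1(0, 4/3) : v(0) = 0} (test functions vanish at x = 0 where u is specified); weak form: ∫_0^4/3 u'v' dx = ∫_0^4/3 (6*sin(3*π*x)) v dx for all v ∈ V.

Multiply both sides by a test function v and integrate from 0 to 4/3:
  ∫_0^4/3 −u''(x) v(x) dx = ∫_0^4/3 f(x) v(x) dx.
Integrate the LHS by parts once:
  ∫_0^4/3 −u'' v dx = −[u'(x) v(x)]_0^4/3 + ∫_0^4/3 u'(x) v'(x) dx.
Thus ∫_0^4/3 u'(x) v'(x) dx = ∫_0^4/3 f(x) v(x) dx + [u'(x) v(x)]_0^4/3.
Choose V so that boundary terms are either known or forced to vanish.
Mixed BC: u(0) = 0 (Dirichlet) and u'(4/3) = 0 (Neumann). Define V = {v ∈ H^1(0, 4/3) : v(0) = 0}. Then [u' v]_0^4/3 = u'(4/3)·v(4/3) − u'(0)·0 = 0.
Weak formulation: find u (satisfying any essential BC) such that ∫_0^4/3 u'(x) v'(x) dx = ∫_0^4/3 f v dx for all v ∈ V (Dirichlet at 0 absorbed into V; the Neumann datum at x = 4/3 is zero, so no boundary term remains).
Substituting f(x) = 6*sin(3*π*x), the right-hand side is ∫_0^4/3 (6*sin(3*π*x)) v dx.


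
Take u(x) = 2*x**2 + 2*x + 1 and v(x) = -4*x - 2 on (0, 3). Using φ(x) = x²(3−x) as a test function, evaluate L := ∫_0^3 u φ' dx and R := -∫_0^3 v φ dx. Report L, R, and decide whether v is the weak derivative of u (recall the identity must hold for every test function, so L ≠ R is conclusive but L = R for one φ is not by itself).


LHS = -621/10, RHS = 621/10. No, v is not the weak derivative of u.

u(x) = 2*x**2 + 2*x + 1, classical derivative u'(x) = 4*x + 2.
φ(x) = x²(3−x), so φ'(x) = 3*x*(2 - x).
Note φ(0) = φ(3) = 0, so the boundary term u·φ vanishes.
LHS = ∫_0^3 u(x) φ'(x) dx = ∫_0^3 (-6*x^4 + 6*x^3 + 9*x^2 + 6*x) dx. Term by term:
  ∫_0^3 -6*x^4 dx = -1458/5;  ∫_0^3 6*x^3 dx = 243/2;  ∫_0^3 9*x^2 dx = 81;
  ∫_0^3 6*x dx = 27.
Sum: -1458/5 + 243/2 + 81 + 27 = -621/10.
So LHS = -621/10.
∫_0^3 v(x) φ(x) dx = ∫_0^3 (4*x^4 - 10*x^3 - 6*x^2) dx. Term by term:
  ∫_0^3 4*x^4 dx = 972/5;  ∫_0^3 -10*x^3 dx = -405/2;  ∫_0^3 -6*x^2 dx = -54.
Sum: 972/5 − 405/2 − 54 = -621/10.
So RHS = -∫_0^3 v(x) φ(x) dx = 621/10.
LHS − RHS = -621/5 ≠ 0, so the identity fails.
(For a valid weak derivative the identity must hold for EVERY test function, in particular this one. The failure shows v is NOT the weak derivative of u.)
Correct weak derivative would be u'(x) = 4*x + 2.


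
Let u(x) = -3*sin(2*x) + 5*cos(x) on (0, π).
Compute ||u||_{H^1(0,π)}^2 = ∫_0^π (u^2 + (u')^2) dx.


||u||_{H^1(0,π)}^2 = -80 + 95*π/2

u'(x) = -5*sin(x) - 6*cos(2*x).
Expand u² and (u')² and integrate term by term on (0, π), using: for integers n ≥ 1, ∫_0^π sin²(nx) dx = ∫_0^π cos²(nx) dx = π/2; for n ≠ n', ∫_0^π sin(nx)sin(n'x) dx = ∫_0^π cos(nx)cos(n'x) dx = 0; and by product-to-sum, ∫_0^π sin(nx)cos(n'x) dx = ½∫_0^π [sin((n+n')x) + sin((n−n')x)] dx, which is 0 when n+n' is even and 2n/(n²−n'²) when n+n' is odd (it need not vanish on (0, π)).
  u² squared terms: (-3)²·∫sin(2x)² dx = 9·π/2 = 9*π/2;  (5)²·∫cos(x)² dx = 25·π/2 = 25*π/2.
  u² cross terms: 2·(-3)·(5)·∫sin(2x)·cos(x) dx = -30·(4/3) = -40.
  So ∫_0^π u² dx = 9*π/2 + 25*π/2 − 40 = -40 + 17*π.
  (u')² squared terms: (-6)²·∫cos(2x)² dx = 36·π/2 = 18*π;  (-5)²·∫sin(x)² dx = 25·π/2 = 25*π/2.
  (u')² cross terms: 2·(-6)·(-5)·∫cos(2x)·sin(x) dx = 60·(-2/3) = -40.
  So ∫_0^π (u')² dx = 18*π + 25*π/2 − 40 = -40 + 61*π/2.
||u||_{H^1}^2 = (-40 + 17*π) + (-40 + 61*π/2) = -80 + 95*π/2.


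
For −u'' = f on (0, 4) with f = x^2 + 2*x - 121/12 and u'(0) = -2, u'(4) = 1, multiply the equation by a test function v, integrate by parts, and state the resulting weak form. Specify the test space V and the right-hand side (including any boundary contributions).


V = H^1(0, 4) (v unrestricted at boundary; u is determined up to an additive constant); weak form: ∫_0^4 u'v' dx = ∫_0^4 (x^2 + 2*x - 121/12) v dx + v(4) + 2·v(0) for all v ∈ V.

Multiply both sides by a test function v and integrate from 0 to 4:
  ∫_0^4 −u''(x) v(x) dx = ∫_0^4 f(x) v(x) dx.
Integrate the LHS by parts once:
  ∫_0^4 −u'' v dx = −[u'(x) v(x)]_0^4 + ∫_0^4 u'(x) v'(x) dx.
Thus ∫_0^4 u'(x) v'(x) dx = ∫_0^4 f(x) v(x) dx + [u'(x) v(x)]_0^4.
Choose V so that boundary terms are either known or forced to vanish.
u has inhomogeneous Neumann u'(0) = -2, u'(4) = 1. [u' v]_0^4 = (1)·v(4) − (-2)·v(0) = v(4) + 2·v(0). Take V = H^1(0, 4); boundary term becomes part of RHS.
Weak formulation: find u (satisfying any essential BC) such that ∫_0^4 u'(x) v'(x) dx = ∫_0^4 f v dx + v(4) + 2·v(0) for all v ∈ V (Neumann data are natural BCs: they enter the RHS as boundary terms).
Substituting f(x) = x^2 + 2*x - 121/12, the right-hand side is ∫_0^4 (x^2 + 2*x - 121/12) v dx + v(4) + 2·v(0).
Compatibility check (pure Neumann): taking v ≡ 1 ∈ V gives 0 = ∫_0^4 f dx + (1) − (-2), i.e. ∫_0^4 f dx must equal u'(0) − u'(4) = -3. Indeed ∫_0^4 (x^2 + 2*x - 121/12) dx = -3, so the data are compatible. The solution is then unique only up to an additive constant (fix it e.g. by requiring ∫_0^4 u dx = 0).


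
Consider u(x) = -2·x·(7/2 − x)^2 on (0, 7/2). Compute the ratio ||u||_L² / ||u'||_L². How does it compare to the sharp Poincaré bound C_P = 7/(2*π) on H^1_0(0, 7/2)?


||u||_L² / ||u'||_L² = sqrt(14)/4 < C_P = 7/(2*π).

u(x) = -2·x·(7/2 − x)^2, so u'(x) = (7 - 6*x)*(x - 7/2).
u(x) = -2·x·(7/2 − x)^2 vanishes at x = 0 and x = 7/2, so u ∈ H^1_0(0, 7/2). Differentiate via the product rule and integrate the resulting polynomials term by term.
  ∫_0^7/2 u² dx = ∫_0^7/2 (4*x^6 - 56*x^5 + 294*x^4 - 686*x^3 + 2401*x^2/4) dx. Term by term:
    ∫_0^7/2 4*x^6 dx = 117649/32;  ∫_0^7/2 -56*x^5 dx = -823543/48;  ∫_0^7/2 294*x^4 dx = 2470629/80;
    ∫_0^7/2 -686*x^3 dx = -823543/32;  ∫_0^7/2 2401*x^2/4 dx = 823543/96.
  Sum: 117649/32 − 823543/48 + 2470629/80 − 823543/32 + 823543/96 = 117649/480.
  ∫_0^7/2 (u')² dx = ∫_0^7/2 (36*x^4 - 336*x^3 + 1078*x^2 - 1372*x + 2401/4) dx. Term by term:
    ∫_0^7/2 36*x^4 dx = 151263/40;  ∫_0^7/2 -336*x^3 dx = -50421/4;  ∫_0^7/2 1078*x^2 dx = 184877/12;
    ∫_0^7/2 -1372*x dx = -16807/2;  ∫_0^7/2 2401/4 dx = 16807/8.
  Sum: 151263/40 − 50421/4 + 184877/12 − 16807/2 + 16807/8 = 16807/60.
∫_0^7/2 u² dx = 117649/480, so ||u||_L² = 343*sqrt(30)/120.
∫_0^7/2 (u')² dx = 16807/60, so ||u'||_L² = 49*sqrt(105)/30.
Ratio ||u||_L² / ||u'||_L² = sqrt(14)/4.
Sharp Poincaré constant on H^1_0(0, 7/2) is C_P = L/π = 7/(2*π), achieved by sin(2*π/7·x).
A polynomial bump cannot attain the sharp Poincaré constant (only the first sine eigenfunction does), so the ratio is strictly less than C_P, consistent with ||u||_L² ≤ C_P ||u'||_L².


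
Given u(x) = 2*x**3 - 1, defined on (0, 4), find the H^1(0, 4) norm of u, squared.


||u||_{H^1}^2 = 576908/35

The H^1 norm (squared) on an interval (0, L) is
  ||u||_{H^1}^2 = ∫_0^L u(x)^2 dx + ∫_0^L u'(x)^2 dx.
Compute u'(x) = 6*x**2.
Then u(x)^2 = 4*x**6 - 4*x**3 + 1 and u'(x)^2 = 36*x**4.
Integrate each monomial from 0 to 4 using ∫_0^4 c·x^n dx = c·4^(n+1)/(n+1):
  ∫_0^4 u(x)^2 dx = ∫_0^4 (4*x^6 - 4*x^3 + 1) dx. Term by term:
    ∫_0^4 4*x^6 dx = 65536/7;  ∫_0^4 -4*x^3 dx = -256;  ∫_0^4 1 dx = 4.
  Sum: 65536/7 − 256 + 4 = 63772/7.
  ∫_0^4 u'(x)^2 dx = ∫_0^4 (36*x^4) dx. Term by term:
    ∫_0^4 36*x^4 dx = 36864/5.
Adding: ||u||_{H^1}^2 = 63772/7 + 36864/5 = 576908/35.


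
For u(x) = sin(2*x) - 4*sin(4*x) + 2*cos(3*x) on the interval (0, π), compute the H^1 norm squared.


||u||_{H^1(0,π)}^2 = -1504/7 + 317*π/2

u'(x) = -6*sin(3*x) + 2*cos(2*x) - 16*cos(4*x).
Expand u² and (u')² and integrate term by term on (0, π), using: for integers n ≥ 1, ∫_0^π sin²(nx) dx = ∫_0^π cos²(nx) dx = π/2; for n ≠ n', ∫_0^π sin(nx)sin(n'x) dx = ∫_0^π cos(nx)cos(n'x) dx = 0; and by product-to-sum, ∫_0^π sin(nx)cos(n'x) dx = ½∫_0^π [sin((n+n')x) + sin((n−n')x)] dx, which is 0 when n+n' is even and 2n/(n²−n'²) when n+n' is odd (it need not vanish on (0, π)).
  u² squared terms: (-4)²·∫sin(4x)² dx = 16·π/2 = 8*π;  (2)²·∫cos(3x)² dx = 4·π/2 = 2*π;  (1)²·∫sin(2x)² dx = 1·π/2 = π/2.
  u² cross terms: 2·(-4)·(2)·∫sin(4x)·cos(3x) dx = -16·(8/7) = -128/7;  2·(-4)·(1)·∫sin(4x)·sin(2x) dx = -8·(0) = 0;  2·(2)·(1)·∫cos(3x)·sin(2x) dx = 4·(-4/5) = -16/5.
  So ∫_0^π u² dx = 8*π + 2*π + π/2 − 128/7 + 0 − 16/5 = -752/35 + 21*π/2.
  (u')² squared terms: (-16)²·∫cos(4x)² dx = 256·π/2 = 128*π;  (-6)²·∫sin(3x)² dx = 36·π/2 = 18*π;  (2)²·∫cos(2x)² dx = 4·π/2 = 2*π.
  (u')² cross terms: 2·(-16)·(-6)·∫cos(4x)·sin(3x) dx = 192·(-6/7) = -1152/7;  2·(-16)·(2)·∫cos(4x)·cos(2x) dx = -64·(0) = 0;  2·(-6)·(2)·∫sin(3x)·cos(2x) dx = -24·(6/5) = -144/5.
  So ∫_0^π (u')² dx = 128*π + 18*π + 2*π − 1152/7 + 0 − 144/5 = -6768/35 + 148*π.
||u||_{H^1}^2 = (-752/35 + 21*π/2) + (-6768/35 + 148*π) = -1504/7 + 317*π/2.


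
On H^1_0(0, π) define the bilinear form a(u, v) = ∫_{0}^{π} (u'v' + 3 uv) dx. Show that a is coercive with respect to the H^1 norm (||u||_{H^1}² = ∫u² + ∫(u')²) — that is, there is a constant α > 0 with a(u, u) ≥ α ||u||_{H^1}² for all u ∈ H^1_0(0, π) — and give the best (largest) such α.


α = 1

Coercivity of a(·,·) on H^1_0(0, π) means a(u, u) ≥ α ||u||_{H^1}² for every u ∈ H^1_0.
The interval has length L = π, and Poincaré/coercivity depend only on L. Here a(u, u) = ∫(u')² + (3)·∫u².
Here c = 3 ≥ 1, so a(u,u) = ∫(u')² + c∫u² ≥ ∫(u')² + ∫u² = ||u||_{H^1}², i.e. α = 1 works. No larger α is possible: a(u,u) ≥ α||u||_{H^1}² means (1−α)∫(u')² ≥ (α−c)∫u², and for the modes u_n = sin(nπ(x−x₀)/L) (x₀ the left endpoint) one has ∫u_n²/∫(u_n')² = (L/(nπ))² → 0, so a(u_n,u_n)/||u_n||_{H^1}² → 1. Hence the optimal constant is α = 1.
Therefore α = 1.


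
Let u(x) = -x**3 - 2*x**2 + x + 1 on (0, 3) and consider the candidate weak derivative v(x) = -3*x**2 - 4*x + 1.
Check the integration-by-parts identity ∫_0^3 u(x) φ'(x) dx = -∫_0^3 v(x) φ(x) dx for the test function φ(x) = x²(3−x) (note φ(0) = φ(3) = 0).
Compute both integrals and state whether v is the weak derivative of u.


LHS = 459/4, RHS = 459/4. Yes, v = u' weakly.

u(x) = -x**3 - 2*x**2 + x + 1, classical derivative u'(x) = -3*x**2 - 4*x + 1.
φ(x) = x²(3−x), so φ'(x) = 3*x*(2 - x).
Note φ(0) = φ(3) = 0, so the boundary term u·φ vanishes.
LHS = ∫_0^3 u(x) φ'(x) dx = ∫_0^3 (3*x^5 - 15*x^3 + 3*x^2 + 6*x) dx. Term by term:
  ∫_0^3 3*x^5 dx = 729/2;  ∫_0^3 -15*x^3 dx = -1215/4;  ∫_0^3 3*x^2 dx = 27;
  ∫_0^3 6*x dx = 27.
Sum: 729/2 − 1215/4 + 27 + 27 = 459/4.
So LHS = 459/4.
∫_0^3 v(x) φ(x) dx = ∫_0^3 (3*x^5 - 5*x^4 - 13*x^3 + 3*x^2) dx. Term by term:
  ∫_0^3 3*x^5 dx = 729/2;  ∫_0^3 -5*x^4 dx = -243;  ∫_0^3 -13*x^3 dx = -1053/4;
  ∫_0^3 3*x^2 dx = 27.
Sum: 729/2 − 243 − 1053/4 + 27 = -459/4.
So RHS = -∫_0^3 v(x) φ(x) dx = 459/4.
LHS = RHS, so the identity holds for this test φ.
Moreover u is smooth here and v(x) = u'(x) = -3*x**2 - 4*x + 1 pointwise, so the identity holds for every test function. Hence v is the weak derivative of u.


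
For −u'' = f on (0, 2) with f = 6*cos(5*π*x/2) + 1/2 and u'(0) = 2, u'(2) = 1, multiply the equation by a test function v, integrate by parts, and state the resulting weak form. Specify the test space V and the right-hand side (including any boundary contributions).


V = H^1(0, 2) (v unrestricted at boundary; u is determined up to an additive constant); weak form: ∫_0^2 u'v' dx = ∫_0^2 (6*cos(5*π*x/2) + 1/2) v dx + v(2) − 2·v(0) for all v ∈ V.

Multiply both sides by a test function v and integrate from 0 to 2:
  ∫_0^2 −u''(x) v(x) dx = ∫_0^2 f(x) v(x) dx.
Integrate the LHS by parts once:
  ∫_0^2 −u'' v dx = −[u'(x) v(x)]_0^2 + ∫_0^2 u'(x) v'(x) dx.
Thus ∫_0^2 u'(x) v'(x) dx = ∫_0^2 f(x) v(x) dx + [u'(x) v(x)]_0^2.
Choose V so that boundary terms are either known or forced to vanish.
u has inhomogeneous Neumann u'(0) = 2, u'(2) = 1. [u' v]_0^2 = (1)·v(2) − (2)·v(0) = v(2) − 2·v(0). Take V = H^1(0, 2); boundary term becomes part of RHS.
Weak formulation: find u (satisfying any essential BC) such that ∫_0^2 u'(x) v'(x) dx = ∫_0^2 f v dx + v(2) − 2·v(0) for all v ∈ V (Neumann data are natural BCs: they enter the RHS as boundary terms).
Substituting f(x) = 6*cos(5*π*x/2) + 1/2, the right-hand side is ∫_0^2 (6*cos(5*π*x/2) + 1/2) v dx + v(2) − 2·v(0).
Compatibility check (pure Neumann): taking v ≡ 1 ∈ V gives 0 = ∫_0^2 f dx + (1) − (2), i.e. ∫_0^2 f dx must equal u'(0) − u'(2) = 1. Indeed ∫_0^2 (6*cos(5*π*x/2) + 1/2) dx = 1, so the data are compatible. The solution is then unique only up to an additive constant (fix it e.g. by requiring ∫_0^2 u dx = 0).


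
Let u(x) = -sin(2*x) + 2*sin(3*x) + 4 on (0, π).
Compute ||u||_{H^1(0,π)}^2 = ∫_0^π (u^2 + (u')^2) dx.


||u||_{H^1(0,π)}^2 = 32/3 + 77*π/2

u'(x) = -2*cos(2*x) + 6*cos(3*x).
Expand u² and (u')² and integrate term by term on (0, π), using: for integers n ≥ 1, ∫_0^π sin²(nx) dx = ∫_0^π cos²(nx) dx = π/2; for n ≠ n', ∫_0^π sin(nx)sin(n'x) dx = ∫_0^π cos(nx)cos(n'x) dx = 0; and by product-to-sum, ∫_0^π sin(nx)cos(n'x) dx = ½∫_0^π [sin((n+n')x) + sin((n−n')x)] dx, which is 0 when n+n' is even and 2n/(n²−n'²) when n+n' is odd (it need not vanish on (0, π)). For the constant mode: ∫_0^π 1 dx = π, ∫_0^π cos(nx) dx = 0, ∫_0^π sin(nx) dx = (1−(−1)^n)/n.
  u² squared terms: (4)²·∫1 dx = 16·π = 16*π;  (-1)²·∫sin(2x)² dx = 1·π/2 = π/2;  (2)²·∫sin(3x)² dx = 4·π/2 = 2*π.
  u² cross terms: 2·(4)·(-1)·∫1·sin(2x) dx = -8·(0) = 0;  2·(4)·(2)·∫1·sin(3x) dx = 16·(2/3) = 32/3;  2·(-1)·(2)·∫sin(2x)·sin(3x) dx = -4·(0) = 0.
  So ∫_0^π u² dx = 16*π + π/2 + 2*π + 0 + 32/3 + 0 = 32/3 + 37*π/2.
  (u')² squared terms: (-2)²·∫cos(2x)² dx = 4·π/2 = 2*π;  (6)²·∫cos(3x)² dx = 36·π/2 = 18*π.
  (u')² cross terms: 2·(-2)·(6)·∫cos(2x)·cos(3x) dx = -24·(0) = 0.
  So ∫_0^π (u')² dx = 2*π + 18*π + 0 = 20*π.
||u||_{H^1}^2 = (32/3 + 37*π/2) + (20*π) = 32/3 + 77*π/2.


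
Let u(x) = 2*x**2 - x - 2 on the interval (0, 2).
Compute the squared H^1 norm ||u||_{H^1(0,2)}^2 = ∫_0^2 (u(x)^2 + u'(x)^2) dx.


||u||_{H^1}^2 = 178/5

The H^1 norm (squared) on an interval (0, L) is
  ||u||_{H^1}^2 = ∫_0^L u(x)^2 dx + ∫_0^L u'(x)^2 dx.
Compute u'(x) = 4*x - 1.
Then u(x)^2 = 4*x**4 - 4*x**3 - 7*x**2 + 4*x + 4 and u'(x)^2 = 16*x**2 - 8*x + 1.
Integrate each monomial from 0 to 2 using ∫_0^2 c·x^n dx = c·2^(n+1)/(n+1):
  ∫_0^2 u(x)^2 dx = ∫_0^2 (4*x^4 - 4*x^3 - 7*x^2 + 4*x + 4) dx. Term by term:
    ∫_0^2 4*x^4 dx = 128/5;  ∫_0^2 -4*x^3 dx = -16;  ∫_0^2 -7*x^2 dx = -56/3;
    ∫_0^2 4*x dx = 8;  ∫_0^2 4 dx = 8.
  Sum: 128/5 − 16 − 56/3 + 8 + 8 = 104/15.
  ∫_0^2 u'(x)^2 dx = ∫_0^2 (16*x^2 - 8*x + 1) dx. Term by term:
    ∫_0^2 16*x^2 dx = 128/3;  ∫_0^2 -8*x dx = -16;  ∫_0^2 1 dx = 2.
  Sum: 128/3 − 16 + 2 = 86/3.
Adding: ||u||_{H^1}^2 = 104/15 + 86/3 = 178/5.
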